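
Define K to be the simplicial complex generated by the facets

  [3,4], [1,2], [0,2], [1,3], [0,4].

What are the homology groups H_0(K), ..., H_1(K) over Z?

H_0 ≅ Z,  H_1 ≅ Z.

We work with the vertex ordering 0 < 1 < 2 < 3 < 4. The simplices of K, each written with vertices in increasing order, are:

  0-simplices (5): [0], [1], [2], [3], [4]
  1-simplices (5): [0,2], [0,4], [1,2], [1,3], [3,4]

Hence C_0 ≅ Z^5, C_1 ≅ Z^5.

∂_1: C_1 → C_0 maps an edge to its endpoints' difference, ∂[p,q] = q − p. For instance
  ∂[1,2] = [2] − [1].
This gives a 5×5 integer matrix of rank 4; reducing to Smith normal form yields diagonal entries (1,1,1,1).

Computing H_k = (kernel of ∂_k) / (image of ∂_{k+1}):

  H_0: rank C_0 − rank ∂_1 = 5 − 4 = 1, and the invariant factors of ∂_1 are all 1, so H_0 ≅ Z.
  H_1: rank ker ∂_1 − rank ∂_2 = (5 − 4) − 0 = 1, and there is no ∂_2, so H_1 ≅ Z.

As a check, the Euler characteristic is 5 − 5 = 0, which agrees with 1 − 1 = 0.
(K is a triangulation of the circle S^1.)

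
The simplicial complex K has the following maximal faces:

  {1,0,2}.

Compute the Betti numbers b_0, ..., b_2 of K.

b_0 = 1, b_1 = 0, b_2 = 0.

Fix the vertex order 0 < 1 < 2 and write every simplex with vertices in increasing order. Then dim K = 2 and the simplices of K are:

  0-simplices (3): [0], [1], [2]
  1-simplices (3): [0,1], [0,2], [1,2]
  2-simplices (1): [0,1,2]

Hence C_0 ≅ Z^3, C_1 ≅ Z^3, C_2 ≅ Z^1.

Boundary ∂_1: C_1 → C_0 is given by ∂[p,q] = [q] − [p].
The resulting 3×3 matrix has rank 2, and its Smith normal form has invariant factors (1,1).

The boundary map ∂_2: C_2 → C_1 maps a triangle to the signed sum of its edges. For instance
  ∂[0,1,2] = [1,2] − [0,2] + [0,1].
The resulting 3×1 matrix has rank 1, and its Smith normal form has invariant factors (1).

Computing H_k = (kernel of ∂_k) / (image of ∂_{k+1}):

  H_0: rank C_0 − rank ∂_1 = 3 − 2 = 1, and the invariant factors of ∂_1 are all 1, so H_0 ≅ Z.
  H_1: rank ker ∂_1 − rank ∂_2 = (3 − 2) − 1 = 0, and the invariant factors of ∂_2 are all 1, so H_1 ≅ 0.
  H_2: rank ker ∂_2 − rank ∂_3 = (1 − 1) − 0 = 0, and there is no ∂_3, so H_2 ≅ 0.

Hence the Betti numbers are b_0 = 1, b_1 = 0, b_2 = 0.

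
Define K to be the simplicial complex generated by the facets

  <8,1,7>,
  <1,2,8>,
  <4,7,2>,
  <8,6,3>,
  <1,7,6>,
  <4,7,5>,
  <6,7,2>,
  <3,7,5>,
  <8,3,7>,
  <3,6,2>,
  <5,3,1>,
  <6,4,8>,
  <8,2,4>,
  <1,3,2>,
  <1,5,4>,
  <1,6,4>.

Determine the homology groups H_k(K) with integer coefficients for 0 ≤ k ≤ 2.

H_0 ≅ Z,  H_1 ≅ Z^2,  H_2 ≅ Z.

Order the vertices as 1 < 2 < 3 < 4 < 5 < 6 < 7 < 8. Listing each simplex with vertices in this order, K has dimension 2 with simplices:

  0-simplices (8): [1], [2], [3], [4], [5], [6], [7], [8]
  1-simplices (24): (24 of them)
  2-simplices (16): [1,2,3], [1,2,8], [1,3,5], [1,4,5], [1,4,6], [1,6,7], [1,7,8], [2,3,6], [2,4,7], [2,4,8], [2,6,7], [3,5,7], [3,6,8], [3,7,8], [4,5,7], [4,6,8]

giving chain groups C_0 ≅ Z^8, C_1 ≅ Z^24, C_2 ≅ Z^16.

Boundary ∂_1: C_1 → C_0 sends each edge [p,q] (with p < q) to q − p. For instance
  ∂[2,4] = [4] − [2].
The 8×24 boundary matrix has rank 7 and Smith normal form diag(1,1,1,1,1,1,1).

Boundary ∂_2: C_2 → C_1 acts by ∂[p,q,r] = [q,r] − [p,r] + [p,q]. For instance
  ∂[1,6,7] = [6,7] − [1,7] + [1,6],
  ∂[3,6,8] = [6,8] − [3,8] + [3,6].
This gives a 24×16 integer matrix of rank 15; reducing to Smith normal form yields diagonal entries (1,1,1,1,1,1,1,1,1,1,1,1,1,1,1).

From H_k ≅ ker(∂_k) / im(∂_{k+1}) we obtain:

  H_0: rank C_0 − rank ∂_1 = 8 − 7 = 1, and the invariant factors of ∂_1 are all 1, so H_0 ≅ Z.
  H_1: rank ker ∂_1 − rank ∂_2 = (24 − 7) − 15 = 2, and the invariant factors of ∂_2 are all 1, so H_1 ≅ Z^2.
  H_2: rank ker ∂_2 − rank ∂_3 = (16 − 15) − 0 = 1, and there is no ∂_3, so H_2 ≅ Z.

As a check, the Euler characteristic is 8 − 24 + 16 = 0, which agrees with 1 − 2 + 1 = 0.
(K is a triangulation of the torus T^2.)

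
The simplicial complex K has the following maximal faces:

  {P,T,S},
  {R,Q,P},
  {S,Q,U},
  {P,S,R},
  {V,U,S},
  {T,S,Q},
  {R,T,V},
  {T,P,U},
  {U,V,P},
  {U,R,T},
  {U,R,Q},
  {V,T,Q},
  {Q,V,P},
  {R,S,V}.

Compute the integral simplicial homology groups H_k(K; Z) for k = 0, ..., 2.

H_0 ≅ Z,  H_1 ≅ Z^2,  H_2 ≅ Z.

Fix the vertex order P < Q < R < S < T < U < V and write every simplex with vertices in increasing order. Then dim K = 2 and the simplices of K are:

  0-simplices (7): P, Q, R, S, T, U, V
  1-simplices (21): PQ, PR, PS, PT, PU, PV, QR, QS, QT, QU, QV, RS, RT, RU, RV, ST, SU, SV, TU, TV, UV
  2-simplices (14): PQR, PQV, PRS, PST, PTU, PUV, QRU, QST, QSU, QTV, RSV, RTU, RTV, SUV

Hence C_0 ≅ Z^7, C_1 ≅ Z^21, C_2 ≅ Z^14.

Boundary ∂_1: C_1 → C_0 maps an edge to its endpoints' difference, ∂[p,q] = q − p. For instance
  ∂ST = T − S.
The resulting 7×21 matrix has rank 6, and its Smith normal form has invariant factors (1,1,1,1,1,1).

The boundary map ∂_2: C_2 → C_1 acts by ∂[p,q,r] = [q,r] − [p,r] + [p,q]. For instance
  ∂SUV = UV − SV + SU,
  ∂PRS = RS − PS + PR.
The resulting 21×14 matrix has rank 13, and its Smith normal form has invariant factors (1,1,1,1,1,1,1,1,1,1,1,1,1).

Computing H_k = (kernel of ∂_k) / (image of ∂_{k+1}):

  H_0: rank C_0 − rank ∂_1 = 7 − 6 = 1, and the invariant factors of ∂_1 are all 1, so H_0 ≅ Z.
  H_1: rank ker ∂_1 − rank ∂_2 = (21 − 6) − 13 = 2, and the invariant factors of ∂_2 are all 1, so H_1 ≅ Z^2.
  H_2: rank ker ∂_2 − rank ∂_3 = (14 − 13) − 0 = 1, and there is no ∂_3, so H_2 ≅ Z.

As a check, the Euler characteristic is 7 − 21 + 14 = 0, which agrees with 1 − 2 + 1 = 0.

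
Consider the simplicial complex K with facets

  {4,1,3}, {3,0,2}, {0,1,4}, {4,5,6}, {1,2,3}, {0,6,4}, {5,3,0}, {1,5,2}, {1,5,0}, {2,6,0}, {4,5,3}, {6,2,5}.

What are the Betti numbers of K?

b_0 = 1, b_1 = 0, b_2 = 0.

Take the total order 0 < 1 < 2 < 3 < 4 < 5 < 6 on the vertex set. Then K (dimension 2) consists of the simplices:

  0-simplices (7): [0], [1], [2], [3], [4], [5], [6]
  1-simplices (18): [0,1], [0,2], [0,3], [0,4], [0,5], [0,6], [1,2], [1,3], [1,4], [1,5], [2,3], [2,5], [2,6], [3,4], [3,5], [4,5], [4,6], [5,6]
  2-simplices (12): [0,1,4], [0,1,5], [0,2,3], [0,2,6], [0,3,5], [0,4,6], [1,2,3], [1,2,5], [1,3,4], [2,5,6], [3,4,5], [4,5,6]

so the chain groups are C_0 ≅ Z^7, C_1 ≅ Z^18, C_2 ≅ Z^12.

∂_1: C_1 → C_0 maps an edge to its endpoints' difference, ∂[p,q] = q − p. For instance
  ∂[1,5] = [5] − [1].
This gives a 7×18 integer matrix of rank 6; reducing to Smith normal form yields diagonal entries (1,1,1,1,1,1).

∂_2: C_2 → C_1 sends each 2-simplex [p,q,r] to [q,r] − [p,r] + [p,q]. For instance
  ∂[0,2,3] = [2,3] − [0,3] + [0,2],
  ∂[4,5,6] = [5,6] − [4,6] + [4,5].
As a 18×12 matrix over Z this has rank 12, with invariant factors (1,1,1,1,1,1,1,1,1,1,1,2).

From H_k ≅ ker(∂_k) / im(∂_{k+1}) we obtain:

  H_0: rank C_0 − rank ∂_1 = 7 − 6 = 1, and the invariant factors of ∂_1 are all 1, so H_0 ≅ Z.
  H_1: rank ker ∂_1 − rank ∂_2 = (18 − 6) − 12 = 0, and ∂_2 has invariant factor 2 > 1, so H_1 ≅ Z/2Z.
  H_2: rank ker ∂_2 − rank ∂_3 = (12 − 12) − 0 = 0, and there is no ∂_3, so H_2 ≅ 0.

(K is a triangulation of the real projective plane RP^2.)

Hence the Betti numbers are b_0 = 1, b_1 = 0, b_2 = 0.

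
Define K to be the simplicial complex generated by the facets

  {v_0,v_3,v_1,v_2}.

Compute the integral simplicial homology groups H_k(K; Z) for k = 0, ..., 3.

Take the total order v_0 < v_1 < v_2 < v_3 on the vertex set. Then K (dimension 3) consists of the simplices:

  0-simplices (4): [v_0], [v_1], [v_2], [v_3]
  1-simplices (6): [v_0,v_1], [v_0,v_2], [v_0,v_3], [v_1,v_2], [v_1,v_3], [v_2,v_3]
  2-simplices (4): [v_0,v_1,v_2], [v_0,v_1,v_3], [v_0,v_2,v_3], [v_1,v_2,v_3]
  3-simplices (1): [v_0,v_1,v_2,v_3]

giving chain groups C_0 ≅ Z^4, C_1 ≅ Z^6, C_2 ≅ Z^4, C_3 ≅ Z^1.

∂_1: C_1 → C_0 maps an edge to its endpoints' difference, ∂[p,q] = q − p.
This gives a 4×6 integer matrix of rank 3; reducing to Smith normal form yields diagonal entries (1,1,1).

The boundary map ∂_2: C_2 → C_1 maps a triangle to the signed sum of its edges. For instance
  ∂[v_0,v_2,v_3] = [v_2,v_3] − [v_0,v_3] + [v_0,v_2],
  ∂[v_0,v_1,v_2] = [v_1,v_2] − [v_0,v_2] + [v_0,v_1].
The 6×4 boundary matrix has rank 3 and Smith normal form diag(1,1,1).

∂_3: C_3 → C_2 sends each 3-simplex σ to the alternating sum Σ_i (−1)^i (σ with its i-th vertex removed). For instance
  ∂[v_0,v_1,v_2,v_3] = [v_1,v_2,v_3] − [v_0,v_2,v_3] + [v_0,v_1,v_3] − [v_0,v_1,v_2].
As a 4×1 matrix over Z this has rank 1, with invariant factors (1).

From H_k ≅ ker(∂_k) / im(∂_{k+1}) we obtain:

  H_0: rank C_0 − rank ∂_1 = 4 − 3 = 1, and the invariant factors of ∂_1 are all 1, so H_0 = Z.
  H_1: rank ker ∂_1 − rank ∂_2 = (6 − 3) − 3 = 0, and the invariant factors of ∂_2 are all 1, so H_1 = 0.
  H_2: rank ker ∂_2 − rank ∂_3 = (4 − 3) − 1 = 0, and the invariant factors of ∂_3 are all 1, so H_2 = 0.
  H_3: rank ker ∂_3 − rank ∂_4 = (1 − 1) − 0 = 0, and there is no ∂_4, so H_3 = 0.

H_0 = Z,  H_1 = 0,  H_2 = 0,  H_3 = 0.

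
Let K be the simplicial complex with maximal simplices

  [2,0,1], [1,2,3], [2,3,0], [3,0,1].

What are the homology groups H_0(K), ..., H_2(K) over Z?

We work with the vertex ordering 0 < 1 < 2 < 3. The simplices of K, each written with vertices in increasing order, are:

  0-simplices (4): [0], [1], [2], [3]
  1-simplices (6): [0,1], [0,2], [0,3], [1,2], [1,3], [2,3]
  2-simplices (4): [0,1,2], [0,1,3], [0,2,3], [1,2,3]

Hence C_0 ≅ Z^4, C_1 ≅ Z^6, C_2 ≅ Z^4.

The boundary map ∂_1: C_1 → C_0 sends each edge [p,q] (with p < q) to q − p. For instance
  ∂[2,3] = [3] − [2].
The resulting 4×6 matrix has rank 3, and its Smith normal form has invariant factors (1,1,1).

Boundary ∂_2: C_2 → C_1 sends each 2-simplex [p,q,r] to [q,r] − [p,r] + [p,q]. For instance
  ∂[0,2,3] = [2,3] − [0,3] + [0,2],
  ∂[0,1,2] = [1,2] − [0,2] + [0,1].
The resulting 6×4 matrix has rank 3, and its Smith normal form has invariant factors (1,1,1).

Reading off H_k = ker ∂_k / im ∂_{k+1}:

  H_0: rank C_0 − rank ∂_1 = 4 − 3 = 1, and the invariant factors of ∂_1 are all 1, so H_0 ≅ Z.
  H_1: rank ker ∂_1 − rank ∂_2 = (6 − 3) − 3 = 0, and the invariant factors of ∂_2 are all 1, so H_1 ≅ 0.
  H_2: rank ker ∂_2 − rank ∂_3 = (4 − 3) − 0 = 1, and there is no ∂_3, so H_2 ≅ Z.

H_0 ≅ Z,  H_1 = 0,  H_2 ≅ Z.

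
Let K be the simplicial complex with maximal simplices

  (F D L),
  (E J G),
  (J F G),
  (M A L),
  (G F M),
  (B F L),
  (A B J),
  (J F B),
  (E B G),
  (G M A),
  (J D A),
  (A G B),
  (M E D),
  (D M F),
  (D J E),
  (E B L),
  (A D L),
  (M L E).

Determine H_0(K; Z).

We work with the vertex ordering A < B < D < E < F < G < J < L < M. The simplices of K, each written with vertices in increasing order, are:

  0-simplices (9): A, B, D, E, F, G, J, L, M
  1-simplices (27): AB, AD, AG, AJ, AL, AM, BE, BF, BG, BJ, BL, DE, DF, DJ, DL, DM, EG, EJ, EL, EM, FG, FJ, FL, FM, GJ, GM, LM
  2-simplices (18): ABG, ABJ, ADJ, ADL, AGM, ALM, BEG, BEL, BFJ, BFL, DEJ, DEM, DFL, DFM, EGJ, ELM, FGJ, FGM

giving chain groups C_0 ≅ Z^9, C_1 ≅ Z^27, C_2 ≅ Z^18.

The boundary map ∂_1: C_1 → C_0 maps an edge to its endpoints' difference, ∂[p,q] = q − p. For instance
  ∂AM = M − A.
This gives a 9×27 integer matrix of rank 8; reducing to Smith normal form yields diagonal entries (1,1,1,1,1,1,1,1).

Boundary ∂_2: C_2 → C_1 sends each 2-simplex [p,q,r] to [q,r] − [p,r] + [p,q]. For instance
  ∂EGJ = GJ − EJ + EG,
  ∂ELM = LM − EM + EL.
The 27×18 boundary matrix has rank 18 and Smith normal form diag(1,1,1,1,1,1,1,1,1,1,1,1,1,1,1,1,1,2).

Reading off H_k = ker ∂_k / im ∂_{k+1}:

  H_0: rank C_0 − rank ∂_1 = 9 − 8 = 1, and the invariant factors of ∂_1 are all 1, so H_0 ≅ Z.

H_0 ≅ Z.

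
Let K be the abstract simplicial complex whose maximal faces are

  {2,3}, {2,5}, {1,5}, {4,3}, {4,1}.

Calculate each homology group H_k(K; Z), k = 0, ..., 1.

K has 5 vertices, 5 edges.
rank ∂_0 = 0, rank ∂_1 = 4 ⇒ b_0 = 5 − 0 − 4 = 1; all invariant factors of ∂_1 are 1 so no torsion. So H_0 = Z.
rank ∂_1 = 4, rank ∂_2 = 0 ⇒ b_1 = 5 − 4 − 0 = 1. So H_1 = Z.

H_0 ≅ Z,  H_1 ≅ Z.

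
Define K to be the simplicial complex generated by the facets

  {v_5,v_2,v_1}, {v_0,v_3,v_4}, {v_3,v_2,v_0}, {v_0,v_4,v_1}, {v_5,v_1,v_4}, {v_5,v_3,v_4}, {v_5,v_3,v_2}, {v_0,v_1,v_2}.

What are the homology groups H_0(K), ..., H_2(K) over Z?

Fix the vertex order v_0 < v_1 < v_2 < v_3 < v_4 < v_5 and write every simplex with vertices in increasing order. Then dim K = 2 and the simplices of K are:

  0-simplices (6): [v_0], [v_1], [v_2], [v_3], [v_4], [v_5]
  1-simplices (12): [v_0,v_1], [v_0,v_2], [v_0,v_3], [v_0,v_4], [v_1,v_2], [v_1,v_4], [v_1,v_5], [v_2,v_3], [v_2,v_5], [v_3,v_4], [v_3,v_5], [v_4,v_5]
  2-simplices (8): [v_0,v_1,v_2], [v_0,v_1,v_4], [v_0,v_2,v_3], [v_0,v_3,v_4], [v_1,v_2,v_5], [v_1,v_4,v_5], [v_2,v_3,v_5], [v_3,v_4,v_5]

Hence C_0 ≅ Z^6, C_1 ≅ Z^12, C_2 ≅ Z^8.

The boundary map ∂_1: C_1 → C_0 sends each edge [p,q] (with p < q) to q − p. For instance
  ∂[v_3,v_5] = [v_5] − [v_3].
As a 6×12 matrix over Z this has rank 5, with invariant factors (1,1,1,1,1).

∂_2: C_2 → C_1 sends each 2-simplex [p,q,r] to [q,r] − [p,r] + [p,q]. For instance
  ∂[v_3,v_4,v_5] = [v_4,v_5] − [v_3,v_5] + [v_3,v_4],
  ∂[v_0,v_2,v_3] = [v_2,v_3] − [v_0,v_3] + [v_0,v_2].
As a 12×8 matrix over Z this has rank 7, with invariant factors (1,1,1,1,1,1,1).

Reading off H_k = ker ∂_k / im ∂_{k+1}:

  H_0: rank C_0 − rank ∂_1 = 6 − 5 = 1, and the invariant factors of ∂_1 are all 1, so H_0 ≅ Z.
  H_1: rank ker ∂_1 − rank ∂_2 = (12 − 5) − 7 = 0, and the invariant factors of ∂_2 are all 1, so H_1 ≅ 0.
  H_2: rank ker ∂_2 − rank ∂_3 = (8 − 7) − 0 = 1, and there is no ∂_3, so H_2 ≅ Z.

H_0 = Z,  H_1 = 0,  H_2 = Z.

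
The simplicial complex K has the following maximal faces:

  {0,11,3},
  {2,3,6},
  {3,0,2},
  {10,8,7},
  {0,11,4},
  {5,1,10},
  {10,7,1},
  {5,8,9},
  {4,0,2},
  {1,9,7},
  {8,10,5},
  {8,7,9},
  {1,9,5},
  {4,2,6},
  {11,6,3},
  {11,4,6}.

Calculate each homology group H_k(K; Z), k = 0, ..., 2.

H_0 = Z^2,  H_1 = 0,  H_2 = Z^2.

We work with the vertex ordering 0 < 1 < 2 < 3 < 4 < 5 < 6 < 7 < 8 < 9 < 10 < 11. The simplices of K, each written with vertices in increasing order, are:

  0-simplices (12): [0], [1], [2], [3], [4], [5], [6], [7], [8], [9], [10], [11]
  1-simplices (24): (24 of them)
  2-simplices (16): [0,2,3], [0,2,4], [0,3,11], [0,4,11], [1,5,9], [1,5,10], [1,7,9], [1,7,10], [2,3,6], [2,4,6], [3,6,11], [4,6,11], [5,8,9], [5,8,10], [7,8,9], [7,8,10]

giving chain groups C_0 ≅ Z^12, C_1 ≅ Z^24, C_2 ≅ Z^16.

The boundary map ∂_1: C_1 → C_0 maps an edge to its endpoints' difference, ∂[p,q] = q − p.
This gives a 12×24 integer matrix of rank 10; reducing to Smith normal form yields diagonal entries (1,1,1,1,1,1,1,1,1,1).

Boundary ∂_2: C_2 → C_1 maps a triangle to the signed sum of its edges. For instance
  ∂[0,3,11] = [3,11] − [0,11] + [0,3],
  ∂[2,4,6] = [4,6] − [2,6] + [2,4].
The resulting 24×16 matrix has rank 14, and its Smith normal form has invariant factors (1,1,1,1,1,1,1,1,1,1,1,1,1,1).

From H_k ≅ ker(∂_k) / im(∂_{k+1}) we obtain:

  H_0: rank C_0 − rank ∂_1 = 12 − 10 = 2, and the invariant factors of ∂_1 are all 1, so H_0 ≅ Z^2.
  H_1: rank ker ∂_1 − rank ∂_2 = (24 − 10) − 14 = 0, and the invariant factors of ∂_2 are all 1, so H_1 ≅ 0.
  H_2: rank ker ∂_2 − rank ∂_3 = (16 − 14) − 0 = 2, and there is no ∂_3, so H_2 ≅ Z^2.

As a check, the Euler characteristic is 12 − 24 + 16 = 4, which agrees with 2 − 0 + 2 = 4.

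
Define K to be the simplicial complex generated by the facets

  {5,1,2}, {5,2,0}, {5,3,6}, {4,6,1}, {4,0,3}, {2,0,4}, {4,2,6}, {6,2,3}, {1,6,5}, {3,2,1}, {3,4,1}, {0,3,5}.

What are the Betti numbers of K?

b_0 = 1, b_1 = 0, b_2 = 0.

Take the total order 0 < 1 < 2 < 3 < 4 < 5 < 6 on the vertex set. Then K (dimension 2) consists of the simplices:

  0-simplices (7): [0], [1], [2], [3], [4], [5], [6]
  1-simplices (18): [0,2], [0,3], [0,4], [0,5], [1,2], [1,3], [1,4], [1,5], [1,6], [2,3], [2,4], [2,5], [2,6], [3,4], [3,5], [3,6], [4,6], [5,6]
  2-simplices (12): [0,2,4], [0,2,5], [0,3,4], [0,3,5], [1,2,3], [1,2,5], [1,3,4], [1,4,6], [1,5,6], [2,3,6], [2,4,6], [3,5,6]

giving chain groups C_0 ≅ Z^7, C_1 ≅ Z^18, C_2 ≅ Z^12.

Boundary ∂_1: C_1 → C_0 sends each edge [p,q] (with p < q) to q − p. For instance
  ∂[5,6] = [6] − [5].
This gives a 7×18 integer matrix of rank 6; reducing to Smith normal form yields diagonal entries (1,1,1,1,1,1).

Boundary ∂_2: C_2 → C_1 maps a triangle to the signed sum of its edges. For instance
  ∂[1,5,6] = [5,6] − [1,6] + [1,5],
  ∂[2,4,6] = [4,6] − [2,6] + [2,4].
The 18×12 boundary matrix has rank 12 and Smith normal form diag(1,1,1,1,1,1,1,1,1,1,1,2).

Now H_k = ker ∂_k / im ∂_{k+1}, so:

  H_0: rank C_0 − rank ∂_1 = 7 − 6 = 1, and the invariant factors of ∂_1 are all 1, so H_0 ≅ Z.
  H_1: rank ker ∂_1 − rank ∂_2 = (18 − 6) − 12 = 0, and ∂_2 has invariant factor 2 > 1, so H_1 ≅ Z/2.
  H_2: rank ker ∂_2 − rank ∂_3 = (12 − 12) − 0 = 0, and there is no ∂_3, so H_2 ≅ 0.

As a check, the Euler characteristic is 7 − 18 + 12 = 1, which agrees with 1 − 0 + 0 = 1.

Hence the Betti numbers are b_0 = 1, b_1 = 0, b_2 = 0.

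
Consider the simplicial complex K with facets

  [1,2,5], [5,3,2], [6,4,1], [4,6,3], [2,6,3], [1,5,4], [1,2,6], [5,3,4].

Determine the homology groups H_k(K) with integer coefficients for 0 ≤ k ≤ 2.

Take the total order 1 < 2 < 3 < 4 < 5 < 6 on the vertex set. Then K (dimension 2) consists of the simplices:

  0-simplices (6): [1], [2], [3], [4], [5], [6]
  1-simplices (12): [1,2], [1,4], [1,5], [1,6], [2,3], [2,5], [2,6], [3,4], [3,5], [3,6], [4,5], [4,6]
  2-simplices (8): [1,2,5], [1,2,6], [1,4,5], [1,4,6], [2,3,5], [2,3,6], [3,4,5], [3,4,6]

Hence C_0 ≅ Z^6, C_1 ≅ Z^12, C_2 ≅ Z^8.

Boundary ∂_1: C_1 → C_0 maps an edge to its endpoints' difference, ∂[p,q] = q − p.
The resulting 6×12 matrix has rank 5, and its Smith normal form has invariant factors (1,1,1,1,1).

∂_2: C_2 → C_1 sends each 2-simplex [p,q,r] to [q,r] − [p,r] + [p,q]. For instance
  ∂[3,4,5] = [4,5] − [3,5] + [3,4],
  ∂[2,3,6] = [3,6] − [2,6] + [2,3].
As a 12×8 matrix over Z this has rank 7, with invariant factors (1,1,1,1,1,1,1).

Now H_k = ker ∂_k / im ∂_{k+1}, so:

  H_0: rank C_0 − rank ∂_1 = 6 − 5 = 1, and the invariant factors of ∂_1 are all 1, so H_0 ≅ Z.
  H_1: rank ker ∂_1 − rank ∂_2 = (12 − 5) − 7 = 0, and the invariant factors of ∂_2 are all 1, so H_1 ≅ 0.
  H_2: rank ker ∂_2 − rank ∂_3 = (8 − 7) − 0 = 1, and there is no ∂_3, so H_2 ≅ Z.

As a check, the Euler characteristic is 6 − 12 + 8 = 2, which agrees with 1 − 0 + 1 = 2.

H_0 = Z,  H_1 = 0,  H_2 = Z.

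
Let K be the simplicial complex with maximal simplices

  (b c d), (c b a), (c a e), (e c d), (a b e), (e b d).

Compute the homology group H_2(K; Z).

Order the vertices as a < b < c < d < e. Listing each simplex with vertices in this order, K has dimension 2 with simplices:

  0-simplices (5): a, b, c, d, e
  1-simplices (9): ab, ac, ae, bc, bd, be, cd, ce, de
  2-simplices (6): abc, abe, ace, bcd, bde, cde

Hence C_0 ≅ Z^5, C_1 ≅ Z^9, C_2 ≅ Z^6.

Boundary ∂_1: C_1 → C_0 sends each edge [p,q] (with p < q) to q − p. For instance
  ∂bc = c − b.
The resulting 5×9 matrix has rank 4, and its Smith normal form has invariant factors (1,1,1,1).

Boundary ∂_2: C_2 → C_1 sends each 2-simplex [p,q,r] to [q,r] − [p,r] + [p,q]. For instance
  ∂abc = bc − ac + ab,
  ∂cde = de − ce + cd.
This gives a 9×6 integer matrix of rank 5; reducing to Smith normal form yields diagonal entries (1,1,1,1,1).

Reading off H_k = ker ∂_k / im ∂_{k+1}:

  H_2: rank ker ∂_2 − rank ∂_3 = (6 − 5) − 0 = 1, and there is no ∂_3, so H_2 = Z.

(K is a triangulation of the 2-sphere S^2.)

H_2 = Z.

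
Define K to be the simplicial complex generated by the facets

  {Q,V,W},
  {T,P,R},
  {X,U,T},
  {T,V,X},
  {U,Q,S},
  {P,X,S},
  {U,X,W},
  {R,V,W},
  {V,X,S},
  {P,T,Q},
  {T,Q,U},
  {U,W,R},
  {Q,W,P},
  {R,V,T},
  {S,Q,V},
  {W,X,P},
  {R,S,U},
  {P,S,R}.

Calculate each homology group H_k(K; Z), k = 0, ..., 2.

K has 9 vertices, 27 edges, 18 triangles.
rank ∂_0 = 0, rank ∂_1 = 8 ⇒ b_0 = 9 − 0 − 8 = 1; all invariant factors of ∂_1 are 1 so no torsion. So H_0 = Z.
rank ∂_1 = 8, rank ∂_2 = 17 ⇒ b_1 = 27 − 8 − 17 = 2; all invariant factors of ∂_2 are 1 so no torsion. So H_1 = Z^2.
rank ∂_2 = 17, rank ∂_3 = 0 ⇒ b_2 = 18 − 17 − 0 = 1. So H_2 = Z.

H_0 ≅ Z,  H_1 ≅ Z^2,  H_2 ≅ Z.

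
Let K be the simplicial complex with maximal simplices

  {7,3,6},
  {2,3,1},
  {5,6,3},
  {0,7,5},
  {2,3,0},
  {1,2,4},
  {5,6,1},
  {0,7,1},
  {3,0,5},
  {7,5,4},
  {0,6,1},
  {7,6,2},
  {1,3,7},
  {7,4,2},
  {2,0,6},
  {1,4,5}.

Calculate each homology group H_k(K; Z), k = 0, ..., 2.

Take the total order 0 < 1 < 2 < 3 < 4 < 5 < 6 < 7 on the vertex set. Then K (dimension 2) consists of the simplices:

  0-simplices (8): [0], [1], [2], [3], [4], [5], [6], [7]
  1-simplices (24): (24 of them)
  2-simplices (16): [0,1,6], [0,1,7], [0,2,3], [0,2,6], [0,3,5], [0,5,7], [1,2,3], [1,2,4], [1,3,7], [1,4,5], [1,5,6], [2,4,7], [2,6,7], [3,5,6], [3,6,7], [4,5,7]

Hence C_0 ≅ Z^8, C_1 ≅ Z^24, C_2 ≅ Z^16.

The boundary map ∂_1: C_1 → C_0 sends each edge [p,q] (with p < q) to q − p. For instance
  ∂[2,6] = [6] − [2].
The 8×24 boundary matrix has rank 7 and Smith normal form diag(1,1,1,1,1,1,1).

The boundary map ∂_2: C_2 → C_1 sends each 2-simplex [p,q,r] to [q,r] − [p,r] + [p,q]. For instance
  ∂[0,5,7] = [5,7] − [0,7] + [0,5],
  ∂[4,5,7] = [5,7] − [4,7] + [4,5].
The resulting 24×16 matrix has rank 15, and its Smith normal form has invariant factors (1,1,1,1,1,1,1,1,1,1,1,1,1,1,1).

Reading off H_k = ker ∂_k / im ∂_{k+1}:

  H_0: rank C_0 − rank ∂_1 = 8 − 7 = 1, and the invariant factors of ∂_1 are all 1, so H_0 ≅ Z.
  H_1: rank ker ∂_1 − rank ∂_2 = (24 − 7) − 15 = 2, and the invariant factors of ∂_2 are all 1, so H_1 ≅ Z^2.
  H_2: rank ker ∂_2 − rank ∂_3 = (16 − 15) − 0 = 1, and there is no ∂_3, so H_2 ≅ Z.

H_0 = Z,  H_1 = Z^2,  H_2 = Z.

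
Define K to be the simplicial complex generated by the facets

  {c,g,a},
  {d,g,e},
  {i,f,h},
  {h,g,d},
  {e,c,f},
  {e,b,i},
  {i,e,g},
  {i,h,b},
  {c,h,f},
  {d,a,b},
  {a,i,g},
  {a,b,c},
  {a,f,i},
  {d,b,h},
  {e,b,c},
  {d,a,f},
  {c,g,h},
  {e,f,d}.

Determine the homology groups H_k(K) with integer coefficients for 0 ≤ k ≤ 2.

We work with the vertex ordering a < b < c < d < e < f < g < h < i. The simplices of K, each written with vertices in increasing order, are:

  0-simplices (9): a, b, c, d, e, f, g, h, i
  1-simplices (27): ab, ac, ad, af, ag, ai, bc, bd, be, bh, bi, ce, cf, cg, ch, de, df, dg, dh, ef, eg, ei, fh, fi, gh, gi, hi
  2-simplices (18): abc, abd, acg, adf, afi, agi, bce, bdh, bei, bhi, cef, cfh, cgh, def, deg, dgh, egi, fhi

so the chain groups are C_0 ≅ Z^9, C_1 ≅ Z^27, C_2 ≅ Z^18.

∂_1: C_1 → C_0 maps an edge to its endpoints' difference, ∂[p,q] = q − p.
The 9×27 boundary matrix has rank 8 and Smith normal form diag(1,1,1,1,1,1,1,1).

∂_2: C_2 → C_1 maps a triangle to the signed sum of its edges. For instance
  ∂cef = ef − cf + ce,
  ∂acg = cg − ag + ac.
The 27×18 boundary matrix has rank 17 and Smith normal form diag(1,1,1,1,1,1,1,1,1,1,1,1,1,1,1,1,1).

Computing H_k = (kernel of ∂_k) / (image of ∂_{k+1}):

  H_0: rank C_0 − rank ∂_1 = 9 − 8 = 1, and the invariant factors of ∂_1 are all 1, so H_0 ≅ Z.
  H_1: rank ker ∂_1 − rank ∂_2 = (27 − 8) − 17 = 2, and the invariant factors of ∂_2 are all 1, so H_1 ≅ Z^2.
  H_2: rank ker ∂_2 − rank ∂_3 = (18 − 17) − 0 = 1, and there is no ∂_3, so H_2 ≅ Z.

H_0 ≅ Z,  H_1 ≅ Z^2,  H_2 ≅ Z.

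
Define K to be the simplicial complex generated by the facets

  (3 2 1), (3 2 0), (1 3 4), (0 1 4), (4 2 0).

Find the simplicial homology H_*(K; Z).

Fix the vertex order 0 < 1 < 2 < 3 < 4 and write every simplex with vertices in increasing order. Then dim K = 2 and the simplices of K are:

  0-simplices (5): [0], [1], [2], [3], [4]
  1-simplices (10): [0,1], [0,2], [0,3], [0,4], [1,2], [1,3], [1,4], [2,3], [2,4], [3,4]
  2-simplices (5): [0,1,4], [0,2,3], [0,2,4], [1,2,3], [1,3,4]

Hence C_0 ≅ Z^5, C_1 ≅ Z^10, C_2 ≅ Z^5.

∂_1: C_1 → C_0 sends each edge [p,q] (with p < q) to q − p. For instance
  ∂[0,4] = [4] − [0].
The resulting 5×10 matrix has rank 4, and its Smith normal form has invariant factors (1,1,1,1).

Boundary ∂_2: C_2 → C_1 acts by ∂[p,q,r] = [q,r] − [p,r] + [p,q]. For instance
  ∂[1,2,3] = [2,3] − [1,3] + [1,2],
  ∂[0,1,4] = [1,4] − [0,4] + [0,1].
This gives a 10×5 integer matrix of rank 5; reducing to Smith normal form yields diagonal entries (1,1,1,1,1).

Computing H_k = (kernel of ∂_k) / (image of ∂_{k+1}):

  H_0: rank C_0 − rank ∂_1 = 5 − 4 = 1, and the invariant factors of ∂_1 are all 1, so H_0 ≅ Z.
  H_1: rank ker ∂_1 − rank ∂_2 = (10 − 4) − 5 = 1, and the invariant factors of ∂_2 are all 1, so H_1 ≅ Z.
  H_2: rank ker ∂_2 − rank ∂_3 = (5 − 5) − 0 = 0, and there is no ∂_3, so H_2 ≅ 0.

H_0 = Z,  H_1 = Z,  H_2 = 0.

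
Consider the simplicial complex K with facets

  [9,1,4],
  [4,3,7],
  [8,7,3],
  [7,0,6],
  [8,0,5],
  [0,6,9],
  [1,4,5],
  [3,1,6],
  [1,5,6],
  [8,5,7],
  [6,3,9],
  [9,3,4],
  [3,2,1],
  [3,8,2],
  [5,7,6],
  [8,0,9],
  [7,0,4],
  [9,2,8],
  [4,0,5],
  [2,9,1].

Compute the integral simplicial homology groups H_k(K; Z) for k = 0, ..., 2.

Order the vertices as 0 < 1 < 2 < 3 < 4 < 5 < 6 < 7 < 8 < 9. Listing each simplex with vertices in this order, K has dimension 2 with simplices:

  0-simplices (10): [0], [1], [2], [3], [4], [5], [6], [7], [8], [9]
  1-simplices (30): (30 of them)
  2-simplices (20): (20 of them)

so the chain groups are C_0 ≅ Z^10, C_1 ≅ Z^30, C_2 ≅ Z^20.

The boundary map ∂_1: C_1 → C_0 maps an edge to its endpoints' difference, ∂[p,q] = q − p.
The 10×30 boundary matrix has rank 9 and Smith normal form diag(1,1,1,1,1,1,1,1,1).

The boundary map ∂_2: C_2 → C_1 sends each 2-simplex [p,q,r] to [q,r] − [p,r] + [p,q]. For instance
  ∂[3,6,9] = [6,9] − [3,9] + [3,6],
  ∂[0,8,9] = [8,9] − [0,9] + [0,8].
This gives a 30×20 integer matrix of rank 20; reducing to Smith normal form yields diagonal entries (1,1,1,1,1,1,1,1,1,1,1,1,1,1,1,1,1,1,1,2).

Now H_k = ker ∂_k / im ∂_{k+1}, so:

  H_0: rank C_0 − rank ∂_1 = 10 − 9 = 1, and the invariant factors of ∂_1 are all 1, so H_0 ≅ Z.
  H_1: rank ker ∂_1 − rank ∂_2 = (30 − 9) − 20 = 1, and ∂_2 has invariant factor 2 > 1, so H_1 ≅ Z × Z/2.
  H_2: rank ker ∂_2 − rank ∂_3 = (20 − 20) − 0 = 0, and there is no ∂_3, so H_2 ≅ 0.

As a check, the Euler characteristic is 10 − 30 + 20 = 0, which agrees with 1 − 1 + 0 = 0.

H_0 ≅ Z,  H_1 ≅ Z × Z/2,  H_2 = 0.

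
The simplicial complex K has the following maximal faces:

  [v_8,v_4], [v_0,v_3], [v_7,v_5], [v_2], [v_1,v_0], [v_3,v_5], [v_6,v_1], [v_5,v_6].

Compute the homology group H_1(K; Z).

Order the vertices as v_0 < v_1 < v_2 < v_3 < v_4 < v_5 < v_6 < v_7 < v_8. Listing each simplex with vertices in this order, K has dimension 1 with simplices:

  0-simplices (9): [v_0], [v_1], [v_2], [v_3], [v_4], [v_5], [v_6], [v_7], [v_8]
  1-simplices (7): [v_0,v_1], [v_0,v_3], [v_1,v_6], [v_3,v_5], [v_4,v_8], [v_5,v_6], [v_5,v_7]

giving chain groups C_0 ≅ Z^9, C_1 ≅ Z^7.

Boundary ∂_1: C_1 → C_0 sends each edge [p,q] (with p < q) to q − p. For instance
  ∂[v_5,v_6] = [v_6] − [v_5].
The 9×7 boundary matrix has rank 6 and Smith normal form diag(1,1,1,1,1,1).

Computing H_k = (kernel of ∂_k) / (image of ∂_{k+1}):

  H_1: rank ker ∂_1 − rank ∂_2 = (7 − 6) − 0 = 1, and there is no ∂_2, so H_1 ≅ Z.

H_1 ≅ Z.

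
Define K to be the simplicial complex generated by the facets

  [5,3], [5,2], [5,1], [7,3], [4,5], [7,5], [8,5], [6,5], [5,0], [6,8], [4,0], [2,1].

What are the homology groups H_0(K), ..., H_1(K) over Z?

We work with the vertex ordering 0 < 1 < 2 < 3 < 4 < 5 < 6 < 7 < 8. The simplices of K, each written with vertices in increasing order, are:

  0-simplices (9): [0], [1], [2], [3], [4], [5], [6], [7], [8]
  1-simplices (12): [0,4], [0,5], [1,2], [1,5], [2,5], [3,5], [3,7], [4,5], [5,6], [5,7], [5,8], [6,8]

so the chain groups are C_0 ≅ Z^9, C_1 ≅ Z^12.

The boundary map ∂_1: C_1 → C_0 maps an edge to its endpoints' difference, ∂[p,q] = q − p. For instance
  ∂[5,8] = [8] − [5].
As a 9×12 matrix over Z this has rank 8, with invariant factors (1,1,1,1,1,1,1,1).

Reading off H_k = ker ∂_k / im ∂_{k+1}:

  H_0: rank C_0 − rank ∂_1 = 9 − 8 = 1, and the invariant factors of ∂_1 are all 1, so H_0 = Z.
  H_1: rank ker ∂_1 − rank ∂_2 = (12 − 8) − 0 = 4, and there is no ∂_2, so H_1 = Z^4.

As a check, the Euler characteristic is 9 − 12 = -3, which agrees with 1 − 4 = -3.

H_0 ≅ Z,  H_1 ≅ Z^4.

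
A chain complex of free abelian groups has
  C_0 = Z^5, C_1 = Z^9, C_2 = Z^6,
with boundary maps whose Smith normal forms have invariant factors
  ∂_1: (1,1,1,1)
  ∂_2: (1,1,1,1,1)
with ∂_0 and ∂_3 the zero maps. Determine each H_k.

H_0 ≅ Z,  H_1 = 0,  H_2 ≅ Z.

H_0: b_0 = 5 − 0 − 4 = 1; torsion from ∂_1 factors > 1: none. So H_0 ≅ Z.
H_1: b_1 = 9 − 4 − 5 = 0; torsion from ∂_2 factors > 1: none. So H_1 ≅ 0.
H_2: b_2 = 6 − 5 − 0 = 1; torsion from ∂_3 factors > 1: none. So H_2 ≅ Z.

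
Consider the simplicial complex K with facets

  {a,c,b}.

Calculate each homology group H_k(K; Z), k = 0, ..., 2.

H_0 = Z,  H_1 = 0,  H_2 = 0.

Fix the vertex order a < b < c and write every simplex with vertices in increasing order. Then dim K = 2 and the simplices of K are:

  0-simplices (3): a, b, c
  1-simplices (3): ab, ac, bc
  2-simplices (1): abc

giving chain groups C_0 ≅ Z^3, C_1 ≅ Z^3, C_2 ≅ Z^1.

Boundary ∂_1: C_1 → C_0 sends each edge [p,q] (with p < q) to q − p.
The resulting 3×3 matrix has rank 2, and its Smith normal form has invariant factors (1,1).

Boundary ∂_2: C_2 → C_1 maps a triangle to the signed sum of its edges. For instance
  ∂abc = bc − ac + ab.
This gives a 3×1 integer matrix of rank 1; reducing to Smith normal form yields diagonal entries (1).

Now H_k = ker ∂_k / im ∂_{k+1}, so:

  H_0: rank C_0 − rank ∂_1 = 3 − 2 = 1, and the invariant factors of ∂_1 are all 1, so H_0 ≅ Z.
  H_1: rank ker ∂_1 − rank ∂_2 = (3 − 2) − 1 = 0, and the invariant factors of ∂_2 are all 1, so H_1 ≅ 0.
  H_2: rank ker ∂_2 − rank ∂_3 = (1 − 1) − 0 = 0, and there is no ∂_3, so H_2 ≅ 0.

(K is a triangulation of the 2-simplex.)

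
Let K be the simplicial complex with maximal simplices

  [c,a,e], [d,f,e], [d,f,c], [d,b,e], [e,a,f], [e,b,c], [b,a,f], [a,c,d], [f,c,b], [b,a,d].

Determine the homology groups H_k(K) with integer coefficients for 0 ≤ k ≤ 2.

K has 6 vertices, 15 edges, 10 triangles.
rank ∂_0 = 0, rank ∂_1 = 5 ⇒ b_0 = 6 − 0 − 5 = 1; all invariant factors of ∂_1 are 1 so no torsion. So H_0 ≅ Z.
rank ∂_1 = 5, rank ∂_2 = 10 ⇒ b_1 = 15 − 5 − 10 = 0; ∂_2 has invariant factor(s) [2] giving torsion. So H_1 ≅ Z/2Z.
rank ∂_2 = 10, rank ∂_3 = 0 ⇒ b_2 = 10 − 10 − 0 = 0. So H_2 ≅ 0.

H_0 = Z,  H_1 = Z/2Z,  H_2 = 0.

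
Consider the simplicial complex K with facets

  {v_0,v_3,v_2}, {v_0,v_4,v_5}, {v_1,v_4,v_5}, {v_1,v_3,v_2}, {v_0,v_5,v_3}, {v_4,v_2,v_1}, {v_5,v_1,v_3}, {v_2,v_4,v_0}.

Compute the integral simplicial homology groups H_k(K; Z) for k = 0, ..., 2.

K has 6 vertices, 12 edges, 8 triangles.
rank ∂_0 = 0, rank ∂_1 = 5 ⇒ b_0 = 6 − 0 − 5 = 1; all invariant factors of ∂_1 are 1 so no torsion. So H_0 = Z.
rank ∂_1 = 5, rank ∂_2 = 7 ⇒ b_1 = 12 − 5 − 7 = 0; all invariant factors of ∂_2 are 1 so no torsion. So H_1 = 0.
rank ∂_2 = 7, rank ∂_3 = 0 ⇒ b_2 = 8 − 7 − 0 = 1. So H_2 = Z.

H_0 ≅ Z,  H_1 = 0,  H_2 ≅ Z.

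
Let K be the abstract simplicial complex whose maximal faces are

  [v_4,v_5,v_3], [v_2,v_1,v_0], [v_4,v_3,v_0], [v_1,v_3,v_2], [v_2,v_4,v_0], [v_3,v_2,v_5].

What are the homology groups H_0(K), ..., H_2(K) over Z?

We work with the vertex ordering v_0 < v_1 < v_2 < v_3 < v_4 < v_5. The simplices of K, each written with vertices in increasing order, are:

  0-simplices (6): [v_0], [v_1], [v_2], [v_3], [v_4], [v_5]
  1-simplices (12): [v_0,v_1], [v_0,v_2], [v_0,v_3], [v_0,v_4], [v_1,v_2], [v_1,v_3], [v_2,v_3], [v_2,v_4], [v_2,v_5], [v_3,v_4], [v_3,v_5], [v_4,v_5]
  2-simplices (6): [v_0,v_1,v_2], [v_0,v_2,v_4], [v_0,v_3,v_4], [v_1,v_2,v_3], [v_2,v_3,v_5], [v_3,v_4,v_5]

Hence C_0 ≅ Z^6, C_1 ≅ Z^12, C_2 ≅ Z^6.

∂_1: C_1 → C_0 is given by ∂[p,q] = [q] − [p]. For instance
  ∂[v_3,v_4] = [v_4] − [v_3].
This gives a 6×12 integer matrix of rank 5; reducing to Smith normal form yields diagonal entries (1,1,1,1,1).

Boundary ∂_2: C_2 → C_1 maps a triangle to the signed sum of its edges. For instance
  ∂[v_3,v_4,v_5] = [v_4,v_5] − [v_3,v_5] + [v_3,v_4],
  ∂[v_0,v_1,v_2] = [v_1,v_2] − [v_0,v_2] + [v_0,v_1].
As a 12×6 matrix over Z this has rank 6, with invariant factors (1,1,1,1,1,1).

Computing H_k = (kernel of ∂_k) / (image of ∂_{k+1}):

  H_0: rank C_0 − rank ∂_1 = 6 − 5 = 1, and the invariant factors of ∂_1 are all 1, so H_0 = Z.
  H_1: rank ker ∂_1 − rank ∂_2 = (12 − 5) − 6 = 1, and the invariant factors of ∂_2 are all 1, so H_1 = Z.
  H_2: rank ker ∂_2 − rank ∂_3 = (6 − 6) − 0 = 0, and there is no ∂_3, so H_2 = 0.

As a check, the Euler characteristic is 6 − 12 + 6 = 0, which agrees with 1 − 1 + 0 = 0.

H_0 ≅ Z,  H_1 ≅ Z,  H_2 = 0.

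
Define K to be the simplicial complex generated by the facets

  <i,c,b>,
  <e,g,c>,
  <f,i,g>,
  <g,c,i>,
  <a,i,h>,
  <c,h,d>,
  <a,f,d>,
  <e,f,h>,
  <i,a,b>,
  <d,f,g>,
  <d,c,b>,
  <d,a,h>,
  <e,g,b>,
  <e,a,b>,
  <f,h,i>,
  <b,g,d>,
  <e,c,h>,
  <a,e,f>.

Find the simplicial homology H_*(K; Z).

H_0 = Z,  H_1 = Z ⊕ Z/2,  H_2 = 0.

K has 9 vertices, 27 edges, 18 triangles.
rank ∂_0 = 0, rank ∂_1 = 8 ⇒ b_0 = 9 − 0 − 8 = 1; all invariant factors of ∂_1 are 1 so no torsion. So H_0 ≅ Z.
rank ∂_1 = 8, rank ∂_2 = 18 ⇒ b_1 = 27 − 8 − 18 = 1; ∂_2 has invariant factor(s) [2] giving torsion. So H_1 ≅ Z ⊕ Z/2.
rank ∂_2 = 18, rank ∂_3 = 0 ⇒ b_2 = 18 − 18 − 0 = 0. So H_2 ≅ 0.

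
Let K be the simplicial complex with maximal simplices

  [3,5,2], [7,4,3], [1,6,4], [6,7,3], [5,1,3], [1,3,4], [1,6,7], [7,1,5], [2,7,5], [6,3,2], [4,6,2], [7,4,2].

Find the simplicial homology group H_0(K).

Fix the vertex order 1 < 2 < 3 < 4 < 5 < 6 < 7 and write every simplex with vertices in increasing order. Then dim K = 2 and the simplices of K are:

  0-simplices (7): [1], [2], [3], [4], [5], [6], [7]
  1-simplices (18): [1,3], [1,4], [1,5], [1,6], [1,7], [2,3], [2,4], [2,5], [2,6], [2,7], [3,4], [3,5], [3,6], [3,7], [4,6], [4,7], [5,7], [6,7]
  2-simplices (12): [1,3,4], [1,3,5], [1,4,6], [1,5,7], [1,6,7], [2,3,5], [2,3,6], [2,4,6], [2,4,7], [2,5,7], [3,4,7], [3,6,7]

so the chain groups are C_0 ≅ Z^7, C_1 ≅ Z^18, C_2 ≅ Z^12.

∂_1: C_1 → C_0 maps an edge to its endpoints' difference, ∂[p,q] = q − p. For instance
  ∂[1,5] = [5] − [1].
This gives a 7×18 integer matrix of rank 6; reducing to Smith normal form yields diagonal entries (1,1,1,1,1,1).

Boundary ∂_2: C_2 → C_1 sends each 2-simplex [p,q,r] to [q,r] − [p,r] + [p,q]. For instance
  ∂[1,4,6] = [4,6] − [1,6] + [1,4],
  ∂[2,4,7] = [4,7] − [2,7] + [2,4].
This gives a 18×12 integer matrix of rank 12; reducing to Smith normal form yields diagonal entries (1,1,1,1,1,1,1,1,1,1,1,2).

Now H_k = ker ∂_k / im ∂_{k+1}, so:

  H_0: rank C_0 − rank ∂_1 = 7 − 6 = 1, and the invariant factors of ∂_1 are all 1, so H_0 ≅ Z.

(K is a triangulation of the real projective plane RP^2.)

H_0 = Z.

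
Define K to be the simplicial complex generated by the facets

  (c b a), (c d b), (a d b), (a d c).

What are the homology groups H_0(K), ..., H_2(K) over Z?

H_0 = Z,  H_1 = 0,  H_2 = Z.

We work with the vertex ordering a < b < c < d. The simplices of K, each written with vertices in increasing order, are:

  0-simplices (4): a, b, c, d
  1-simplices (6): ab, ac, ad, bc, bd, cd
  2-simplices (4): abc, abd, acd, bcd

so the chain groups are C_0 ≅ Z^4, C_1 ≅ Z^6, C_2 ≅ Z^4.

∂_1: C_1 → C_0 sends each edge [p,q] (with p < q) to q − p. For instance
  ∂bc = c − b.
As a 4×6 matrix over Z this has rank 3, with invariant factors (1,1,1).

Boundary ∂_2: C_2 → C_1 sends each 2-simplex [p,q,r] to [q,r] − [p,r] + [p,q]. For instance
  ∂abd = bd − ad + ab,
  ∂abc = bc − ac + ab.
The resulting 6×4 matrix has rank 3, and its Smith normal form has invariant factors (1,1,1).

From H_k ≅ ker(∂_k) / im(∂_{k+1}) we obtain:

  H_0: rank C_0 − rank ∂_1 = 4 − 3 = 1, and the invariant factors of ∂_1 are all 1, so H_0 ≅ Z.
  H_1: rank ker ∂_1 − rank ∂_2 = (6 − 3) − 3 = 0, and the invariant factors of ∂_2 are all 1, so H_1 ≅ 0.
  H_2: rank ker ∂_2 − rank ∂_3 = (4 − 3) − 0 = 1, and there is no ∂_3, so H_2 ≅ Z.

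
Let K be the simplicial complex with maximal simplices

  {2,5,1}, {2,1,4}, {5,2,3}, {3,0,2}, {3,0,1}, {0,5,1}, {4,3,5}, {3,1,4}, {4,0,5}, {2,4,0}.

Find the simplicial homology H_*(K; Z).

H_0 = Z,  H_1 = Z_2,  H_2 = 0.

Order the vertices as 0 < 1 < 2 < 3 < 4 < 5. Listing each simplex with vertices in this order, K has dimension 2 with simplices:

  0-simplices (6): [0], [1], [2], [3], [4], [5]
  1-simplices (15): [0,1], [0,2], [0,3], [0,4], [0,5], [1,2], [1,3], [1,4], [1,5], [2,3], [2,4], [2,5], [3,4], [3,5], [4,5]
  2-simplices (10): [0,1,3], [0,1,5], [0,2,3], [0,2,4], [0,4,5], [1,2,4], [1,2,5], [1,3,4], [2,3,5], [3,4,5]

Hence C_0 ≅ Z^6, C_1 ≅ Z^15, C_2 ≅ Z^10.

Boundary ∂_1: C_1 → C_0 is given by ∂[p,q] = [q] − [p]. For instance
  ∂[0,1] = [1] − [0].
As a 6×15 matrix over Z this has rank 5, with invariant factors (1,1,1,1,1).

Boundary ∂_2: C_2 → C_1 maps a triangle to the signed sum of its edges. For instance
  ∂[0,1,3] = [1,3] − [0,3] + [0,1],
  ∂[2,3,5] = [3,5] − [2,5] + [2,3].
This gives a 15×10 integer matrix of rank 10; reducing to Smith normal form yields diagonal entries (1,1,1,1,1,1,1,1,1,2).

Computing H_k = (kernel of ∂_k) / (image of ∂_{k+1}):

  H_0: rank C_0 − rank ∂_1 = 6 − 5 = 1, and the invariant factors of ∂_1 are all 1, so H_0 ≅ Z.
  H_1: rank ker ∂_1 − rank ∂_2 = (15 − 5) − 10 = 0, and ∂_2 has invariant factor 2 > 1, so H_1 ≅ Z_2.
  H_2: rank ker ∂_2 − rank ∂_3 = (10 − 10) − 0 = 0, and there is no ∂_3, so H_2 ≅ 0.

As a check, the Euler characteristic is 6 − 15 + 10 = 1, which agrees with 1 − 0 + 0 = 1.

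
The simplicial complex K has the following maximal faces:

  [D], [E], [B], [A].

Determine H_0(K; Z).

Take the total order A < B < D < E on the vertex set. Then K (dimension 0) consists of the simplices:

  0-simplices (4): A, B, D, E

so the chain groups are C_0 ≅ Z^4.

Reading off H_k = ker ∂_k / im ∂_{k+1}:

  H_0: rank C_0 − rank ∂_1 = 4 − 0 = 4, and there is no ∂_1, so H_0 = Z^4.

H_0 ≅ Z^4.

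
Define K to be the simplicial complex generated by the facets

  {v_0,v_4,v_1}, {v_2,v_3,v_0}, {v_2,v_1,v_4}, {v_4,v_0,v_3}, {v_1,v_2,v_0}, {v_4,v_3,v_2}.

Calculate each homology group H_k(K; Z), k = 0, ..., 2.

H_0 ≅ Z,  H_1 = 0,  H_2 ≅ Z.

Take the total order v_0 < v_1 < v_2 < v_3 < v_4 on the vertex set. Then K (dimension 2) consists of the simplices:

  0-simplices (5): [v_0], [v_1], [v_2], [v_3], [v_4]
  1-simplices (9): [v_0,v_1], [v_0,v_2], [v_0,v_3], [v_0,v_4], [v_1,v_2], [v_1,v_4], [v_2,v_3], [v_2,v_4], [v_3,v_4]
  2-simplices (6): [v_0,v_1,v_2], [v_0,v_1,v_4], [v_0,v_2,v_3], [v_0,v_3,v_4], [v_1,v_2,v_4], [v_2,v_3,v_4]

giving chain groups C_0 ≅ Z^5, C_1 ≅ Z^9, C_2 ≅ Z^6.

Boundary ∂_1: C_1 → C_0 is given by ∂[p,q] = [q] − [p].
As a 5×9 matrix over Z this has rank 4, with invariant factors (1,1,1,1).

∂_2: C_2 → C_1 maps a triangle to the signed sum of its edges. For instance
  ∂[v_0,v_1,v_2] = [v_1,v_2] − [v_0,v_2] + [v_0,v_1],
  ∂[v_0,v_1,v_4] = [v_1,v_4] − [v_0,v_4] + [v_0,v_1].
As a 9×6 matrix over Z this has rank 5, with invariant factors (1,1,1,1,1).

From H_k ≅ ker(∂_k) / im(∂_{k+1}) we obtain:

  H_0: rank C_0 − rank ∂_1 = 5 − 4 = 1, and the invariant factors of ∂_1 are all 1, so H_0 ≅ Z.
  H_1: rank ker ∂_1 − rank ∂_2 = (9 − 4) − 5 = 0, and the invariant factors of ∂_2 are all 1, so H_1 ≅ 0.
  H_2: rank ker ∂_2 − rank ∂_3 = (6 − 5) − 0 = 1, and there is no ∂_3, so H_2 ≅ Z.

As a check, the Euler characteristic is 5 − 9 + 6 = 2, which agrees with 1 − 0 + 1 = 2.
(K is a triangulation of the 2-sphere S^2.)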